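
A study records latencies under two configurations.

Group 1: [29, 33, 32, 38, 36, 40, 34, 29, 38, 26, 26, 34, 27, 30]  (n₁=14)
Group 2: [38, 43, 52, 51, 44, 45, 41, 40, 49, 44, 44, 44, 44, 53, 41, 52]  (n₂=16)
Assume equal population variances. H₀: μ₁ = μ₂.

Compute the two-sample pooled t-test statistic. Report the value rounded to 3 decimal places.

x̄₁=32.286, s₁=4.631, n₁=14
x̄₂=45.312, s₂=4.672, n₂=16
s_p² = [13·4.631² + 15·4.672²]/28 = 21.6534
SE = √(s_p²·(1/14+1/16)) = 1.7029
t = (32.286−45.312)/1.7029 = -7.6496
df = 28

test statistic = -7.650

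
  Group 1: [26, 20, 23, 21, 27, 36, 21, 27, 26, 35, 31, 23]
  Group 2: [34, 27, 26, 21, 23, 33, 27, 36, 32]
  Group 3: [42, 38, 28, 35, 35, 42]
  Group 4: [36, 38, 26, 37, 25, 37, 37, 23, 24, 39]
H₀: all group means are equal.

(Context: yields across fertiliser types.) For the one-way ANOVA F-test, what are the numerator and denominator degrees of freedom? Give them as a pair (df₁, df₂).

k = 4 groups, N = 37 total
df = (k−1, N−k) = (4−1, 37−4) = (3, 33)

degrees of freedom = [3, 33]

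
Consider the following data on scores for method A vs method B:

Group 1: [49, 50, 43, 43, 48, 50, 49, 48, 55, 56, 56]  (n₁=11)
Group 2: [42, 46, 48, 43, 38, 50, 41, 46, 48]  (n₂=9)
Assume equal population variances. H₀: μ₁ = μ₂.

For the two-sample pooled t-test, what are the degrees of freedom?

degrees of freedom = 18

df = n₁ + n₂ − 2 = 11 + 9 − 2 = 18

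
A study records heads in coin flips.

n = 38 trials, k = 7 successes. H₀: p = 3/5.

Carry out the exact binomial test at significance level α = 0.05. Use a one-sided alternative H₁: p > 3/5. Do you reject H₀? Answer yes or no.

reject H₀: no

Exact binomial: n=38, k=7, p₀=3/5=0.6000
P(X≥7) from Σ C(n,i)·p₀^i·(1−p₀)^(n−i)
p-value (one-sided, H₁ greater) = 1.00000
At α=0.05: p ≥ α → fail to reject H₀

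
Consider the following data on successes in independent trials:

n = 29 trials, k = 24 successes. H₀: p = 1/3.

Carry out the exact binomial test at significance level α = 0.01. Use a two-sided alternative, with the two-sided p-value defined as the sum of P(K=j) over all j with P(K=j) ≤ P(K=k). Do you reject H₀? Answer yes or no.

Exact binomial: n=29, k=24, p₀=1/3=0.3333
P(X=j) = C(n,j)·p₀^j·(1−p₀)^(n−j); p = Σ P(X=j) over j with P(X=j) ≤ P(X=24)
p-value (two-sided) = 0.00000
At α=0.01: p < α → reject H₀

reject H₀: yes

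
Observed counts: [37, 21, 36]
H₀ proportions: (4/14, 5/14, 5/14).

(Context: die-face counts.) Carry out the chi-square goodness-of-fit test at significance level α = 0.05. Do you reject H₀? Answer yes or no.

n = 94; E_i = n·p_i = [26.86, 33.57, 33.57]
χ² = (37−26.86)²/26.86 + (21−33.57)²/33.57 + (36−33.57)²/33.57 = 8.7138
df = 2
p-value (upper-tail) = 0.01282
At α=0.05: p < α → reject H₀

reject H₀: yes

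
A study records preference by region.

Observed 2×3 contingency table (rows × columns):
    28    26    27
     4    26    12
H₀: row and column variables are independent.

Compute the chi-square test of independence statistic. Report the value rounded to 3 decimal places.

Row totals [81, 42], col totals [32, 52, 39], n=123
χ² = (28−21.07)²/21.07 + (26−34.24)²/34.24 + (27−25.68)²/25.68 + (4−10.93)²/10.93 + (26−17.76)²/17.76 + (12−13.32)²/13.32 = 12.6780
df = 2

test statistic = 12.678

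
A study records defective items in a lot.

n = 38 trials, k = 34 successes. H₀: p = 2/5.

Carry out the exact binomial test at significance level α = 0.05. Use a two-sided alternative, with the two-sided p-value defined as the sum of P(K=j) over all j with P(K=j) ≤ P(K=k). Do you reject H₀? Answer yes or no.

reject H₀: yes

Exact binomial: n=38, k=34, p₀=2/5=0.4000
P(X=j) = C(n,j)·p₀^j·(1−p₀)^(n−j); p = Σ P(X=j) over j with P(X=j) ≤ P(X=34)
p-value (two-sided) = 0.00000
At α=0.05: p < α → reject H₀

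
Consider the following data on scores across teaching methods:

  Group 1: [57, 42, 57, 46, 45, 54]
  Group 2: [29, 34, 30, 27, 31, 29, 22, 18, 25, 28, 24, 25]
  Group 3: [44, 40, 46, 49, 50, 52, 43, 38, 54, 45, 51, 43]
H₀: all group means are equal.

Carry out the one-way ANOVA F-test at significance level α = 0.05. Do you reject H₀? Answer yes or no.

reject H₀: yes

Group means [50.17, 26.83, 46.25], grand mean 39.267
SSB = Σnᵢ(x̄ᵢ−x̄)² = 3153.117; SSW = ΣΣ(x−x̄ᵢ)² = 696.750
MSB = 3153.117/2 = 1576.5583; MSW = 696.750/27 = 25.8056
F = MSB/MSW = 61.0938
df = (2, 27)
p-value (upper-tail) = 0.00000
At α=0.05: p < α → reject H₀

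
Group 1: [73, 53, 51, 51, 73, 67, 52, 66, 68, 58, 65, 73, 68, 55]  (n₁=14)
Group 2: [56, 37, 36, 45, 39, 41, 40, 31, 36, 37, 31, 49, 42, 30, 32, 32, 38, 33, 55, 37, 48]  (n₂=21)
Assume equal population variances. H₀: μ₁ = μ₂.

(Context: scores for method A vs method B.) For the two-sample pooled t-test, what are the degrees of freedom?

df = n₁ + n₂ − 2 = 14 + 21 − 2 = 33

degrees of freedom = 33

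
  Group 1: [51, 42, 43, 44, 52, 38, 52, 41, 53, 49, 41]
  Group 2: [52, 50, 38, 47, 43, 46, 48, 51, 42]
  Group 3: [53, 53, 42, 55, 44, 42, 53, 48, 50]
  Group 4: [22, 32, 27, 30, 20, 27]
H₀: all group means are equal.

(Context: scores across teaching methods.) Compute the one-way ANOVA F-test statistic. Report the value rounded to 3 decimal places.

test statistic = 28.672

Group means [46.00, 46.33, 48.89, 26.33], grand mean 43.457
SSB = Σnᵢ(x̄ᵢ−x̄)² = 2170.463; SSW = ΣΣ(x−x̄ᵢ)² = 782.222
MSB = 2170.463/3 = 723.4878; MSW = 782.222/31 = 25.2330
F = MSB/MSW = 28.6723
df = (3, 31)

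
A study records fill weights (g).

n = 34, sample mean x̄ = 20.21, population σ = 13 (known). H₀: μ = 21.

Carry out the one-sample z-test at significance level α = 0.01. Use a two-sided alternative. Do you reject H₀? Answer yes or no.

SE = σ/√n = 13/√34 = 2.2295
z = (x̄−μ₀)/SE = (20.21−21)/2.2295 = -0.3543
p-value (two-sided) = 0.72308
At α=0.01: p ≥ α → fail to reject H₀

reject H₀: no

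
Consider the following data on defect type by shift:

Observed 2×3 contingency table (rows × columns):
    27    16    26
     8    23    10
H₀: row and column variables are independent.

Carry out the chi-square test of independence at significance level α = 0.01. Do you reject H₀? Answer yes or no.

reject H₀: yes

Row totals [69, 41], col totals [35, 39, 36], n=110
χ² = (27−21.95)²/21.95 + (16−24.46)²/24.46 + (26−22.58)²/22.58 + (8−13.05)²/13.05 + (23−14.54)²/14.54 + (10−13.42)²/13.42 = 12.3551
df = 2
p-value (upper-tail) = 0.00208
At α=0.01: p < α → reject H₀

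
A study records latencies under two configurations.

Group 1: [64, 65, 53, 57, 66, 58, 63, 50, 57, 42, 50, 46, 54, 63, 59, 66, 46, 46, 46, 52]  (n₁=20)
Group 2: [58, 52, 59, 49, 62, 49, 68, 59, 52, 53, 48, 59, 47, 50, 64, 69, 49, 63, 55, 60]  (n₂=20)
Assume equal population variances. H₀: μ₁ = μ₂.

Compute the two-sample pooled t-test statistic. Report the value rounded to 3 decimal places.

test statistic = -0.477

x̄₁=55.150, s₁=7.748, n₁=20
x̄₂=56.250, s₂=6.797, n₂=20
s_p² = [19·7.748² + 19·6.797²]/38 = 53.1132
SE = √(s_p²·(1/20+1/20)) = 2.3046
t = (55.150−56.250)/2.3046 = -0.4773
df = 38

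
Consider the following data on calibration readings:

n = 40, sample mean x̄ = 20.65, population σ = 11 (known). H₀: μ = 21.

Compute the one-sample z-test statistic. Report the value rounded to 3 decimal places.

SE = σ/√n = 11/√40 = 1.7393
z = (x̄−μ₀)/SE = (20.65−21)/1.7393 = -0.2012

test statistic = -0.201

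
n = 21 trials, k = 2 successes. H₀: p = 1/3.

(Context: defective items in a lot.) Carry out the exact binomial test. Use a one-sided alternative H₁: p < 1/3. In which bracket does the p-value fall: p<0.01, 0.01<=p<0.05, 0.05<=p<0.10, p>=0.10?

Exact binomial: n=21, k=2, p₀=1/3=0.3333
P(X≤2) from Σ C(n,i)·p₀^i·(1−p₀)^(n−i)
p-value (one-sided, H₁ less) = 0.01283
→ bracket: 0.01<=p<0.05

p-value bracket: 0.01<=p<0.05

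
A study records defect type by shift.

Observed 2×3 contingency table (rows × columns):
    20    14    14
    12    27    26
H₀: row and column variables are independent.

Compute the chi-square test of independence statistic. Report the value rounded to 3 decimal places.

Row totals [48, 65], col totals [32, 41, 40], n=113
χ² = (20−13.59)²/13.59 + (14−17.42)²/17.42 + (14−16.99)²/16.99 + (12−18.41)²/18.41 + (27−23.58)²/23.58 + (26−23.01)²/23.01 = 7.3303
df = 2

test statistic = 7.330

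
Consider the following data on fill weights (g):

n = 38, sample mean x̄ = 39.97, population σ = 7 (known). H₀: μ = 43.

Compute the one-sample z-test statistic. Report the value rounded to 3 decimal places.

SE = σ/√n = 7/√38 = 1.1355
z = (x̄−μ₀)/SE = (39.97−43)/1.1355 = -2.6683

test statistic = -2.668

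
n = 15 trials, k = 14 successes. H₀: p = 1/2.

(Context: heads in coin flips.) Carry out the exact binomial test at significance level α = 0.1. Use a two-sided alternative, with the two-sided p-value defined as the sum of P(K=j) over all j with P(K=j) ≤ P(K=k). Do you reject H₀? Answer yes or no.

Exact binomial: n=15, k=14, p₀=1/2=0.5000
P(X=j) = C(n,j)·p₀^j·(1−p₀)^(n−j); p = Σ P(X=j) over j with P(X=j) ≤ P(X=14)
p-value (two-sided) = 0.00098
At α=0.1: p < α → reject H₀

reject H₀: yes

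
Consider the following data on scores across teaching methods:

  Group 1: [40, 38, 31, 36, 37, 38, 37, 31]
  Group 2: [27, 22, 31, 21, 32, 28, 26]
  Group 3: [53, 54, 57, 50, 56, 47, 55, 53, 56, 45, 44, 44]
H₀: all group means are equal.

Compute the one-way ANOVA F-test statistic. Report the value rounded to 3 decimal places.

test statistic = 76.338

Group means [36.00, 26.71, 51.17], grand mean 40.333
SSB = Σnᵢ(x̄ᵢ−x̄)² = 2856.905; SSW = ΣΣ(x−x̄ᵢ)² = 449.095
MSB = 2856.905/2 = 1428.4524; MSW = 449.095/24 = 18.7123
F = MSB/MSW = 76.3376
df = (2, 24)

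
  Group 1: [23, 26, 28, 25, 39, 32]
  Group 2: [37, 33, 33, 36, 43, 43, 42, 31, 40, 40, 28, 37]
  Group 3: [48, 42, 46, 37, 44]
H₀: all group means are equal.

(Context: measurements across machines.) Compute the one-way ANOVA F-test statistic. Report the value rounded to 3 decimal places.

test statistic = 11.657

Group means [28.83, 36.92, 43.40], grand mean 36.217
SSB = Σnᵢ(x̄ᵢ−x̄)² = 590.963; SSW = ΣΣ(x−x̄ᵢ)² = 506.950
MSB = 590.963/2 = 295.4815; MSW = 506.950/20 = 25.3475
F = MSB/MSW = 11.6572
df = (2, 20)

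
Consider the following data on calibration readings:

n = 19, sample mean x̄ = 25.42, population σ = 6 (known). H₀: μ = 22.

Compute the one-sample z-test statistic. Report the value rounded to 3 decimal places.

test statistic = 2.485

SE = σ/√n = 6/√19 = 1.3765
z = (x̄−μ₀)/SE = (25.42−22)/1.3765 = 2.4846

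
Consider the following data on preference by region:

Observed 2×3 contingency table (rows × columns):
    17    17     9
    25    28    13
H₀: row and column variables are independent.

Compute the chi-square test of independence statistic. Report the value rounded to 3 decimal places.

Row totals [43, 66], col totals [42, 45, 22], n=109
χ² = (17−16.57)²/16.57 + (17−17.75)²/17.75 + (9−8.68)²/8.68 + (25−25.43)²/25.43 + (28−27.25)²/27.25 + (13−13.32)²/13.32 = 0.0908
df = 2

test statistic = 0.091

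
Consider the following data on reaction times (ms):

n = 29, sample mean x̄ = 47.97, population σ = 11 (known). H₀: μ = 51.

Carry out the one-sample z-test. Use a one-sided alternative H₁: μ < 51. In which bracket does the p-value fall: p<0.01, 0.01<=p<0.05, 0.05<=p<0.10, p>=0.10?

SE = σ/√n = 11/√29 = 2.0426
z = (x̄−μ₀)/SE = (47.97−51)/2.0426 = -1.4834
p-value (one-sided, H₁ less) = 0.06899
→ bracket: 0.05<=p<0.10

p-value bracket: 0.05<=p<0.10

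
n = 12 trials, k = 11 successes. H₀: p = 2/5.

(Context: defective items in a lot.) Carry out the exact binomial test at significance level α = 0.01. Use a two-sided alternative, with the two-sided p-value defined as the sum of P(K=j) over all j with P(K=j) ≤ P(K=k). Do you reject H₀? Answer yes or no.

Exact binomial: n=12, k=11, p₀=2/5=0.4000
P(X=j) = C(n,j)·p₀^j·(1−p₀)^(n−j); p = Σ P(X=j) over j with P(X=j) ≤ P(X=11)
p-value (two-sided) = 0.00032
At α=0.01: p < α → reject H₀

reject H₀: yes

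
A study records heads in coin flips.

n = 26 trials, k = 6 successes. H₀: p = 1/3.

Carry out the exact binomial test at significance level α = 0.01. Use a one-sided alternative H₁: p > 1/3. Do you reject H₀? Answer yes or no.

reject H₀: no

Exact binomial: n=26, k=6, p₀=1/3=0.3333
P(X≥6) from Σ C(n,i)·p₀^i·(1−p₀)^(n−i)
p-value (one-sided, H₁ greater) = 0.90996
At α=0.01: p ≥ α → fail to reject H₀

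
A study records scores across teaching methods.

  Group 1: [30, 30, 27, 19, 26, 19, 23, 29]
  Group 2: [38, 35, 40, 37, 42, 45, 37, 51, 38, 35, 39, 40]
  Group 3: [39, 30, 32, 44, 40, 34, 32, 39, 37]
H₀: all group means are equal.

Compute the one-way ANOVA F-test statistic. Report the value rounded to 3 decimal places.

Group means [25.38, 39.75, 36.33], grand mean 34.724
SSB = Σnᵢ(x̄ᵢ−x̄)² = 1025.668; SSW = ΣΣ(x−x̄ᵢ)² = 542.125
MSB = 1025.668/2 = 512.8341; MSW = 542.125/26 = 20.8510
F = MSB/MSW = 24.5952
df = (2, 26)

test statistic = 24.595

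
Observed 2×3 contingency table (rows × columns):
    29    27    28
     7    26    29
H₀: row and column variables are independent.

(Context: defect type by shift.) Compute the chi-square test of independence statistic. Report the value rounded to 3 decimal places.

Row totals [84, 62], col totals [36, 53, 57], n=146
χ² = (29−20.71)²/20.71 + (27−30.49)²/30.49 + (28−32.79)²/32.79 + (7−15.29)²/15.29 + (26−22.51)²/22.51 + (29−24.21)²/24.21 = 10.4020
df = 2

test statistic = 10.402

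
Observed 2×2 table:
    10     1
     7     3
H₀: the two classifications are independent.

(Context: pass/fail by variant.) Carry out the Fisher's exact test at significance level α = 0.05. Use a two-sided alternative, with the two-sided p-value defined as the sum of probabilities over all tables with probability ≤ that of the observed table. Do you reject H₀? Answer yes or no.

reject H₀: no

Margins: r₁=11, r₂=10, c₁=17, c₂=4, n=21
p_obs = C(11,10)·C(10,7)/C(21,17); sum pmf over tables with pmf ≤ p_obs
p-value (two-sided) = 0.31078
At α=0.05: p ≥ α → fail to reject H₀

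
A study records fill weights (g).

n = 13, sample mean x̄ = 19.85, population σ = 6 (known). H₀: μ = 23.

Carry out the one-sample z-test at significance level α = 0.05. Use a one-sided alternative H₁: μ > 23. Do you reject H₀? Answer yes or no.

SE = σ/√n = 6/√13 = 1.6641
z = (x̄−μ₀)/SE = (19.85−23)/1.6641 = -1.8929
p-value (one-sided, H₁ greater) = 0.97082
At α=0.05: p ≥ α → fail to reject H₀

reject H₀: no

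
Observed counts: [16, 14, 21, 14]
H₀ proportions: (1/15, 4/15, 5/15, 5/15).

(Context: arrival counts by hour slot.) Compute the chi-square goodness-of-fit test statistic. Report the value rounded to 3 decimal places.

test statistic = 34.785

n = 65; E_i = n·p_i = [4.33, 17.33, 21.67, 21.67]
χ² = (16−4.33)²/4.33 + (14−17.33)²/17.33 + (21−21.67)²/21.67 + (14−21.67)²/21.67 = 34.7846
df = 3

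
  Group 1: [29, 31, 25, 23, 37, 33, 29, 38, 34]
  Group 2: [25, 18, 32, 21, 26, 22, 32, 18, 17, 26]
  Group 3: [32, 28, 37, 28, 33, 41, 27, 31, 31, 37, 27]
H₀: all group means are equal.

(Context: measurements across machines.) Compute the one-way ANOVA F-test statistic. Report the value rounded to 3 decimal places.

Group means [31.00, 23.70, 32.00], grand mean 28.933
SSB = Σnᵢ(x̄ᵢ−x̄)² = 415.767; SSW = ΣΣ(x−x̄ᵢ)² = 692.100
MSB = 415.767/2 = 207.8833; MSW = 692.100/27 = 25.6333
F = MSB/MSW = 8.1099
df = (2, 27)

test statistic = 8.110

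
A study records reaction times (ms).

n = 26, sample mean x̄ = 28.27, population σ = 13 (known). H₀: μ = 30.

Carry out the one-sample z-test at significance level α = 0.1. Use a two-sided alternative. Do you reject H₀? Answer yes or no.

reject H₀: no

SE = σ/√n = 13/√26 = 2.5495
z = (x̄−μ₀)/SE = (28.27−30)/2.5495 = -0.6786
p-value (two-sided) = 0.49742
At α=0.1: p ≥ α → fail to reject H₀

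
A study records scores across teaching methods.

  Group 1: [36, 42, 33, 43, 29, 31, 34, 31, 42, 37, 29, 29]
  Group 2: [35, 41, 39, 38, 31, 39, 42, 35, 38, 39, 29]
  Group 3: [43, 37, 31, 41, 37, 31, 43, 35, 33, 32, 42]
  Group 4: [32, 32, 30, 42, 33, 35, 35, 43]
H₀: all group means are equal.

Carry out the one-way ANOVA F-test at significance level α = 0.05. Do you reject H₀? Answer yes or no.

reject H₀: no

Group means [34.67, 36.91, 36.82, 35.25], grand mean 35.929
SSB = Σnᵢ(x̄ᵢ−x̄)² = 42.074; SSW = ΣΣ(x−x̄ᵢ)² = 862.712
MSB = 42.074/3 = 14.0245; MSW = 862.712/38 = 22.7030
F = MSB/MSW = 0.6177
df = (3, 38)
p-value (upper-tail) = 0.60780
At α=0.05: p ≥ α → fail to reject H₀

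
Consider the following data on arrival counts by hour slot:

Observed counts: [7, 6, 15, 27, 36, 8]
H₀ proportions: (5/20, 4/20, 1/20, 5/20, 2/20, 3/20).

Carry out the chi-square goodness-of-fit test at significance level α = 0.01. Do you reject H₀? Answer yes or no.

reject H₀: yes

n = 99; E_i = n·p_i = [24.75, 19.80, 4.95, 24.75, 9.90, 14.85]
χ² = (7−24.75)²/24.75 + (6−19.80)²/19.80 + (15−4.95)²/4.95 + (27−24.75)²/24.75 + (36−9.90)²/9.90 + (8−14.85)²/14.85 = 114.9259
df = 5
p-value (upper-tail) = 0.00000
At α=0.01: p < α → reject H₀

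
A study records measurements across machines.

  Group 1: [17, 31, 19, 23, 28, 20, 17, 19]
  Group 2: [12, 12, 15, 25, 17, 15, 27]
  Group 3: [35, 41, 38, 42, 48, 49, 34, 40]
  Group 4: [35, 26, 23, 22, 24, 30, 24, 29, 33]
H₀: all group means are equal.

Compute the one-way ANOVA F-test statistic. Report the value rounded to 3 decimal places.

test statistic = 28.148

Group means [21.75, 17.57, 40.88, 27.33], grand mean 27.188
SSB = Σnᵢ(x̄ᵢ−x̄)² = 2382.786; SSW = ΣΣ(x−x̄ᵢ)² = 790.089
MSB = 2382.786/3 = 794.2619; MSW = 790.089/28 = 28.2175
F = MSB/MSW = 28.1479
df = (3, 28)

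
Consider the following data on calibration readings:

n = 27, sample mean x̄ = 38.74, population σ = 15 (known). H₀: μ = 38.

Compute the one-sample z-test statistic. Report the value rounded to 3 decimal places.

SE = σ/√n = 15/√27 = 2.8868
z = (x̄−μ₀)/SE = (38.74−38)/2.8868 = 0.2563

test statistic = 0.256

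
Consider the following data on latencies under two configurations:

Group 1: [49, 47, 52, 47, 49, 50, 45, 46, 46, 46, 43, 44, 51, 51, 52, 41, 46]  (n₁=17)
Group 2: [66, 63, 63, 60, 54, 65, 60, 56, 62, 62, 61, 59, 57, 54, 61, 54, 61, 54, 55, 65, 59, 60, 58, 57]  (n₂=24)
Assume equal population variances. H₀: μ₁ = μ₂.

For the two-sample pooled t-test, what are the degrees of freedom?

degrees of freedom = 39

df = n₁ + n₂ − 2 = 17 + 24 − 2 = 39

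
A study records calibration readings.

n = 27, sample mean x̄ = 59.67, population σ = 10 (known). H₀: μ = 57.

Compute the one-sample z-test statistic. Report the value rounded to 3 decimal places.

SE = σ/√n = 10/√27 = 1.9245
z = (x̄−μ₀)/SE = (59.67−57)/1.9245 = 1.3874

test statistic = 1.387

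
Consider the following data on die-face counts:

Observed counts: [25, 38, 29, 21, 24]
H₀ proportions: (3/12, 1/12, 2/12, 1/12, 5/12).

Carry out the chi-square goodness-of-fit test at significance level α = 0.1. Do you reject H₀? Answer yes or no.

n = 137; E_i = n·p_i = [34.25, 11.42, 22.83, 11.42, 57.08]
χ² = (25−34.25)²/34.25 + (38−11.42)²/11.42 + (29−22.83)²/22.83 + (21−11.42)²/11.42 + (24−57.08)²/57.08 = 93.2803
df = 4
p-value (upper-tail) = 0.00000
At α=0.1: p < α → reject H₀

reject H₀: yes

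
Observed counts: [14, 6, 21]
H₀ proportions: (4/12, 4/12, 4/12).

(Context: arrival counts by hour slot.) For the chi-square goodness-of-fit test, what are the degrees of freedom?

degrees of freedom = 2

df = k − 1 = 3 − 1 = 2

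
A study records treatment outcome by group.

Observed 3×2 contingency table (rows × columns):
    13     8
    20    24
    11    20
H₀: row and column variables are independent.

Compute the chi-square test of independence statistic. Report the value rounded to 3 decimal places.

test statistic = 3.525

Row totals [21, 44, 31], col totals [44, 52], n=96
χ² = (13−9.62)²/9.62 + (8−11.38)²/11.38 + (20−20.17)²/20.17 + (24−23.83)²/23.83 + (11−14.21)²/14.21 + (20−16.79)²/16.79 = 3.5248
df = 2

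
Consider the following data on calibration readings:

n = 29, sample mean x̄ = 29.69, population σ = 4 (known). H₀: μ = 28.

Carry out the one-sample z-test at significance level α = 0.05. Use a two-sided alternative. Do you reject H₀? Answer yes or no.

reject H₀: yes

SE = σ/√n = 4/√29 = 0.7428
z = (x̄−μ₀)/SE = (29.69−28)/0.7428 = 2.2752
p-value (two-sided) = 0.02289
At α=0.05: p < α → reject H₀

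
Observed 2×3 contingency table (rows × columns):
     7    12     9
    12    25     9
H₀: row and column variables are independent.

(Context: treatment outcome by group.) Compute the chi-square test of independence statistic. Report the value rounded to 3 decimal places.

Row totals [28, 46], col totals [19, 37, 18], n=74
χ² = (7−7.19)²/7.19 + (12−14.00)²/14.00 + (9−6.81)²/6.81 + (12−11.81)²/11.81 + (25−23.00)²/23.00 + (9−11.19)²/11.19 = 1.5996
df = 2

test statistic = 1.600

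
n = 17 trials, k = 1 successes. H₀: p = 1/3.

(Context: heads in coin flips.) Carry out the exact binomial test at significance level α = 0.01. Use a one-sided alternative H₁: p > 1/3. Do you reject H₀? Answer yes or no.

reject H₀: no

Exact binomial: n=17, k=1, p₀=1/3=0.3333
P(X≥1) from Σ C(n,i)·p₀^i·(1−p₀)^(n−i)
p-value (one-sided, H₁ greater) = 0.99899
At α=0.01: p ≥ α → fail to reject H₀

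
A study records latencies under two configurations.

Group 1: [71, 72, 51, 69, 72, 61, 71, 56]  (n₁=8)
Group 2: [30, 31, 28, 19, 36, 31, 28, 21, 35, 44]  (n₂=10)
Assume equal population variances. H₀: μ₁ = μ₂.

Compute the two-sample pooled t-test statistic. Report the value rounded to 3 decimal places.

test statistic = 9.617

x̄₁=65.375, s₁=8.262, n₁=8
x̄₂=30.300, s₂=7.212, n₂=10
s_p² = [7·8.262² + 9·7.212²]/16 = 59.1234
SE = √(s_p²·(1/8+1/10)) = 3.6473
t = (65.375−30.300)/3.6473 = 9.6167
df = 16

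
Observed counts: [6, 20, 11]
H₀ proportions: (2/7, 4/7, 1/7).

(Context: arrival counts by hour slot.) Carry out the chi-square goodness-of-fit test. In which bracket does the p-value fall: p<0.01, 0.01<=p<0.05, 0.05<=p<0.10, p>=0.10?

p-value bracket: 0.01<=p<0.05

n = 37; E_i = n·p_i = [10.57, 21.14, 5.29]
χ² = (6−10.57)²/10.57 + (20−21.14)²/21.14 + (11−5.29)²/5.29 = 8.2162
df = 2
p-value (upper-tail) = 0.01644
→ bracket: 0.01<=p<0.05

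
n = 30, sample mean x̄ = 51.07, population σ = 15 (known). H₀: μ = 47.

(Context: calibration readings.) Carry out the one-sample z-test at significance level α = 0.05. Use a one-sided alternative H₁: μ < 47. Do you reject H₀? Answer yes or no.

reject H₀: no

SE = σ/√n = 15/√30 = 2.7386
z = (x̄−μ₀)/SE = (51.07−47)/2.7386 = 1.4862
p-value (one-sided, H₁ less) = 0.93138
At α=0.05: p ≥ α → fail to reject H₀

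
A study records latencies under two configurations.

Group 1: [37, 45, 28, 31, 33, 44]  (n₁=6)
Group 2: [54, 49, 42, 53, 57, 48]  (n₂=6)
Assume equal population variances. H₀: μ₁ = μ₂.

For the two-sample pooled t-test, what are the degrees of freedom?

df = n₁ + n₂ − 2 = 6 + 6 − 2 = 10

degrees of freedom = 10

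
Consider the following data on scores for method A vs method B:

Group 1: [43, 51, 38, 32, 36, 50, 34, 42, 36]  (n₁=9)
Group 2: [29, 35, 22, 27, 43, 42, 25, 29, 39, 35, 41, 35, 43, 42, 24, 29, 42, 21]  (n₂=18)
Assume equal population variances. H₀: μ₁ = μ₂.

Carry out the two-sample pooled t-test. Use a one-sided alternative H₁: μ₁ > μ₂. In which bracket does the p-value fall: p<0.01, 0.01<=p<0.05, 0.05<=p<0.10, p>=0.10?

p-value bracket: 0.01<=p<0.05

x̄₁=40.222, s₁=6.797, n₁=9
x̄₂=33.500, s₂=7.838, n₂=18
s_p² = [8·6.797² + 17·7.838²]/25 = 56.5622
SE = √(s_p²·(1/9+1/18)) = 3.0703
t = (40.222−33.500)/3.0703 = 2.1894
df = 25
p-value (one-sided, H₁ greater) = 0.01906
→ bracket: 0.01<=p<0.05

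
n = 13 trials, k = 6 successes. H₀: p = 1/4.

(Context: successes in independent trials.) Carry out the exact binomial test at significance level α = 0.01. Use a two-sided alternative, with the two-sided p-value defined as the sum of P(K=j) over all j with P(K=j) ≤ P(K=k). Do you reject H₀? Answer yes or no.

Exact binomial: n=13, k=6, p₀=1/4=0.2500
P(X=j) = C(n,j)·p₀^j·(1−p₀)^(n−j); p = Σ P(X=j) over j with P(X=j) ≤ P(X=6)
p-value (two-sided) = 0.10397
At α=0.01: p ≥ α → fail to reject H₀

reject H₀: no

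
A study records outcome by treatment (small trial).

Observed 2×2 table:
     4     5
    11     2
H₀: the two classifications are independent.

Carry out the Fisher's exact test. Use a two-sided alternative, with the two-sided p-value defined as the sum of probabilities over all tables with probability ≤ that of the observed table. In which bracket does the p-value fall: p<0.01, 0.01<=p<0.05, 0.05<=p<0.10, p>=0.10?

Margins: r₁=9, r₂=13, c₁=15, c₂=7, n=22
p_obs = C(9,4)·C(13,11)/C(22,15); sum pmf over tables with pmf ≤ p_obs
p-value (two-sided) = 0.07430
→ bracket: 0.05<=p<0.10

p-value bracket: 0.05<=p<0.10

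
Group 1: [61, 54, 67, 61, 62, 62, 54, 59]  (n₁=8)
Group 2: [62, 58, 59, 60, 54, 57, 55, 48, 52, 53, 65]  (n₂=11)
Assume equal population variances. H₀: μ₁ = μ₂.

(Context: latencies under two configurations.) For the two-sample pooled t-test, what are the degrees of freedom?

degrees of freedom = 17

df = n₁ + n₂ − 2 = 8 + 11 − 2 = 17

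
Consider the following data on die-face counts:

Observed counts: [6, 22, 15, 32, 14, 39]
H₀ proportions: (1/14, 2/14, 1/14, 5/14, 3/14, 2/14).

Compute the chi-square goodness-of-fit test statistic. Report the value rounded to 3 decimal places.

test statistic = 39.741

n = 128; E_i = n·p_i = [9.14, 18.29, 9.14, 45.71, 27.43, 18.29]
χ² = (6−9.14)²/9.14 + (22−18.29)²/18.29 + (15−9.14)²/9.14 + (32−45.71)²/45.71 + (14−27.43)²/27.43 + (39−18.29)²/18.29 = 39.7411
df = 5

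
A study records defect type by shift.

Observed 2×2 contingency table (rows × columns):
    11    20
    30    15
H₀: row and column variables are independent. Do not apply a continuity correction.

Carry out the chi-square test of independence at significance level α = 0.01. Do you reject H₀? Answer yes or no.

reject H₀: yes

Row totals [31, 45], col totals [41, 35], n=76
χ² = (11−16.72)²/16.72 + (20−14.28)²/14.28 + (30−24.28)²/24.28 + (15−20.72)²/20.72 = 7.1840
df = 1
p-value (upper-tail) = 0.00736
At α=0.01: p < α → reject H₀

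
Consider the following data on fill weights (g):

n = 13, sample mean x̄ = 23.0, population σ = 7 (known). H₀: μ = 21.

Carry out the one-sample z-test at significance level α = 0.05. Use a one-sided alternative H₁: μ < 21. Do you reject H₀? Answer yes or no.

reject H₀: no

SE = σ/√n = 7/√13 = 1.9415
z = (x̄−μ₀)/SE = (23.0−21)/1.9415 = 1.0302
p-value (one-sided, H₁ less) = 0.84853
At α=0.05: p ≥ α → fail to reject H₀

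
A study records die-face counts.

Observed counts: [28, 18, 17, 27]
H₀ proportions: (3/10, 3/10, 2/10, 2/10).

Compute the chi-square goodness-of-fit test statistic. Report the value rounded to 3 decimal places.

test statistic = 7.593

n = 90; E_i = n·p_i = [27.00, 27.00, 18.00, 18.00]
χ² = (28−27.00)²/27.00 + (18−27.00)²/27.00 + (17−18.00)²/18.00 + (27−18.00)²/18.00 = 7.5926
df = 3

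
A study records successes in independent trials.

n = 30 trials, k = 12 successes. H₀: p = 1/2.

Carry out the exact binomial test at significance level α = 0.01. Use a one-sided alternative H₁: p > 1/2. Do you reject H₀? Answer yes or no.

Exact binomial: n=30, k=12, p₀=1/2=0.5000
P(X≥12) from Σ C(n,i)·p₀^i·(1−p₀)^(n−i)
p-value (one-sided, H₁ greater) = 0.89976
At α=0.01: p ≥ α → fail to reject H₀

reject H₀: no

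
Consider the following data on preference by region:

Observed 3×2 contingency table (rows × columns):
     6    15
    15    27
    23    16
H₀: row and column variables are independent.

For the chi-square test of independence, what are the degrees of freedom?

degrees of freedom = 2

df = (r−1)(c−1) = (3−1)·(2−1) = 2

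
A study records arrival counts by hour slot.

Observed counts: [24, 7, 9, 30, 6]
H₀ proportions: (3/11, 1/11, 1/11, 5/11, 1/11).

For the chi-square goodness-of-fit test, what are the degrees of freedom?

df = k − 1 = 5 − 1 = 4

degrees of freedom = 4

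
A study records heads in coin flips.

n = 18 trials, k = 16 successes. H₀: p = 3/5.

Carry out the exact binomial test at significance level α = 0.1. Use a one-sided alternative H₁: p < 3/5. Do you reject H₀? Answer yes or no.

Exact binomial: n=18, k=16, p₀=3/5=0.6000
P(X≤16) from Σ C(n,i)·p₀^i·(1−p₀)^(n−i)
p-value (one-sided, H₁ less) = 0.99868
At α=0.1: p ≥ α → fail to reject H₀

reject H₀: no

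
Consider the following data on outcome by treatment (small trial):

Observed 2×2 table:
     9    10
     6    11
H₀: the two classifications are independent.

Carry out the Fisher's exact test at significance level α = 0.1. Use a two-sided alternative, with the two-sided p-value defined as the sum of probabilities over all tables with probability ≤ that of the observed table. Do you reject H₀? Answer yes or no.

Margins: r₁=19, r₂=17, c₁=15, c₂=21, n=36
p_obs = C(19,9)·C(17,6)/C(36,15); sum pmf over tables with pmf ≤ p_obs
p-value (two-sided) = 0.51600
At α=0.1: p ≥ α → fail to reject H₀

reject H₀: no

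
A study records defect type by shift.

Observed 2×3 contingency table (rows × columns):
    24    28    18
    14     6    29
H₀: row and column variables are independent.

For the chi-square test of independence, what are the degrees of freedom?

degrees of freedom = 2

df = (r−1)(c−1) = (2−1)·(3−1) = 2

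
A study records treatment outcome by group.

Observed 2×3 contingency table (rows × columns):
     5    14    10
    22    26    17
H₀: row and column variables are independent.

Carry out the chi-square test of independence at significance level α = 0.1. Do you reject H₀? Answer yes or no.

reject H₀: no

Row totals [29, 65], col totals [27, 40, 27], n=94
χ² = (5−8.33)²/8.33 + (14−12.34)²/12.34 + (10−8.33)²/8.33 + (22−18.67)²/18.67 + (26−27.66)²/27.66 + (17−18.67)²/18.67 = 2.7320
df = 2
p-value (upper-tail) = 0.25513
At α=0.1: p ≥ α → fail to reject H₀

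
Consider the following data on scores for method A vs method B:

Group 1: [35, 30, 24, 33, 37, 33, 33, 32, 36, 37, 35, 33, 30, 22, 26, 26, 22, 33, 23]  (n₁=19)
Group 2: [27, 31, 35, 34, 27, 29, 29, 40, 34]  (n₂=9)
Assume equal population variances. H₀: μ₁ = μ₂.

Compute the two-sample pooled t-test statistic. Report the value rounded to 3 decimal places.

x̄₁=30.526, s₁=5.125, n₁=19
x̄₂=31.778, s₂=4.324, n₂=9
s_p² = [18·5.125² + 8·4.324²]/26 = 23.9343
SE = √(s_p²·(1/19+1/9)) = 1.9797
t = (30.526−31.778)/1.9797 = -0.6322
df = 26

test statistic = -0.632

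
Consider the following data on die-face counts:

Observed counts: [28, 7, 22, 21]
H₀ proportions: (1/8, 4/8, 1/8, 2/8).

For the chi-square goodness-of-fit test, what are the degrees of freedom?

df = k − 1 = 4 − 1 = 3

degrees of freedom = 3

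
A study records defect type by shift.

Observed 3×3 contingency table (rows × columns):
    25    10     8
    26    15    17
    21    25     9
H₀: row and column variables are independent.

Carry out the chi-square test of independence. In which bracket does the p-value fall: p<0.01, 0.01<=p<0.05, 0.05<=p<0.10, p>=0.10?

p-value bracket: 0.05<=p<0.10

Row totals [43, 58, 55], col totals [72, 50, 34], n=156
χ² = (25−19.85)²/19.85 + (10−13.78)²/13.78 + (8−9.37)²/9.37 + (26−26.77)²/26.77 + (15−18.59)²/18.59 + (17−12.64)²/12.64 + (21−25.38)²/25.38 + (25−17.63)²/17.63 + (9−11.99)²/11.99 = 9.3799
df = 4
p-value (upper-tail) = 0.05227
→ bracket: 0.05<=p<0.10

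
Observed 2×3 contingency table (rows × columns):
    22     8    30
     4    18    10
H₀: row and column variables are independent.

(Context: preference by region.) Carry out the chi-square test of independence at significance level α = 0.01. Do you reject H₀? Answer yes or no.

Row totals [60, 32], col totals [26, 26, 40], n=92
χ² = (22−16.96)²/16.96 + (8−16.96)²/16.96 + (30−26.09)²/26.09 + (4−9.04)²/9.04 + (18−9.04)²/9.04 + (10−13.91)²/13.91 = 19.6016
df = 2
p-value (upper-tail) = 0.00006
At α=0.01: p < α → reject H₀

reject H₀: yes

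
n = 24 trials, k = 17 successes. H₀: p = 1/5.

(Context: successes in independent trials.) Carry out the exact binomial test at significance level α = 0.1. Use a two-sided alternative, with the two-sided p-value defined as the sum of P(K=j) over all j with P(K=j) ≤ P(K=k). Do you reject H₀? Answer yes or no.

Exact binomial: n=24, k=17, p₀=1/5=0.2000
P(X=j) = C(n,j)·p₀^j·(1−p₀)^(n−j); p = Σ P(X=j) over j with P(X=j) ≤ P(X=17)
p-value (two-sided) = 0.00000
At α=0.1: p < α → reject H₀

reject H₀: yes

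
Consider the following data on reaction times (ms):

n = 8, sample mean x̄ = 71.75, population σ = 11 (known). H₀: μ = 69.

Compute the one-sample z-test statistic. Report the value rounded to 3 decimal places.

SE = σ/√n = 11/√8 = 3.8891
z = (x̄−μ₀)/SE = (71.75−69)/3.8891 = 0.7071

test statistic = 0.707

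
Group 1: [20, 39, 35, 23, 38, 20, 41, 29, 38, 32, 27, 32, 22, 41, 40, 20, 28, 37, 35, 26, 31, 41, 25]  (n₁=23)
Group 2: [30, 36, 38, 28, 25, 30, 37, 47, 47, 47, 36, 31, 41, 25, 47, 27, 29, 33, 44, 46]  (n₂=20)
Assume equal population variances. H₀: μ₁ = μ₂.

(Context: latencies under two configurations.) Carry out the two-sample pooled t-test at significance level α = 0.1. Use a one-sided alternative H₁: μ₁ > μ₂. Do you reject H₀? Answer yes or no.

x̄₁=31.304, s₁=7.413, n₁=23
x̄₂=36.200, s₂=8.011, n₂=20
s_p² = [22·7.413² + 19·8.011²]/41 = 59.2212
SE = √(s_p²·(1/23+1/20)) = 2.3528
t = (31.304−36.200)/2.3528 = -2.0807
df = 41
p-value (one-sided, H₁ greater) = 0.97813
At α=0.1: p ≥ α → fail to reject H₀

reject H₀: no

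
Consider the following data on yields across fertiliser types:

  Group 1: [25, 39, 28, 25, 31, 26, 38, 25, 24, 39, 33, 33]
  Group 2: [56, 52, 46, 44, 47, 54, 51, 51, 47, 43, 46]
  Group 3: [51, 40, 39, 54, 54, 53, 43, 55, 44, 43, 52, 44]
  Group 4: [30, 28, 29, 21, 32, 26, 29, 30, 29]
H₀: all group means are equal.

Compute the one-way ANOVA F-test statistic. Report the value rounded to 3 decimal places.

test statistic = 50.254

Group means [30.50, 48.82, 47.67, 28.22], grand mean 39.295
SSB = Σnᵢ(x̄ᵢ−x̄)² = 3870.301; SSW = ΣΣ(x−x̄ᵢ)² = 1026.859
MSB = 3870.301/3 = 1290.1002; MSW = 1026.859/40 = 25.6715
F = MSB/MSW = 50.2542
df = (3, 40)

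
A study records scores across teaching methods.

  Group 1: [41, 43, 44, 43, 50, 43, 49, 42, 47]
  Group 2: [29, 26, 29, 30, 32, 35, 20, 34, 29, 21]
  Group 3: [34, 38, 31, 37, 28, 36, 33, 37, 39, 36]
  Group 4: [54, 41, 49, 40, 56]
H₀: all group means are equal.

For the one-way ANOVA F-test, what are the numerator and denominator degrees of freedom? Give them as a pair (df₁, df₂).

degrees of freedom = [3, 30]

k = 4 groups, N = 34 total
df = (k−1, N−k) = (4−1, 34−4) = (3, 30)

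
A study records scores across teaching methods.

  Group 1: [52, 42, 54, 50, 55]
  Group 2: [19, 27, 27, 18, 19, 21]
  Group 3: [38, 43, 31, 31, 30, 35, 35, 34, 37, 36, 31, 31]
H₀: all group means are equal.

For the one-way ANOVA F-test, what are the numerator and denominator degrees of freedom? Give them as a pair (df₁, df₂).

k = 3 groups, N = 23 total
df = (k−1, N−k) = (3−1, 23−3) = (2, 20)

degrees of freedom = [2, 20]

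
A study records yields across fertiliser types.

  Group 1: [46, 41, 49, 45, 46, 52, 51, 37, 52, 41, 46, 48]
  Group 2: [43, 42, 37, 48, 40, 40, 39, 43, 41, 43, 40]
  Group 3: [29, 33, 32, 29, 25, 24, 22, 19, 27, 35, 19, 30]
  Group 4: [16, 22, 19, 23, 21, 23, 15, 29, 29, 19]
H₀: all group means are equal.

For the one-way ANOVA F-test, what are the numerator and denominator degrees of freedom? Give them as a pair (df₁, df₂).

k = 4 groups, N = 45 total
df = (k−1, N−k) = (4−1, 45−4) = (3, 41)

degrees of freedom = [3, 41]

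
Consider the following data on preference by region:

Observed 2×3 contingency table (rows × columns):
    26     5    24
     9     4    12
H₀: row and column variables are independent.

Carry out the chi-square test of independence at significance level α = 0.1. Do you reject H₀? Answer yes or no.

Row totals [55, 25], col totals [35, 9, 36], n=80
χ² = (26−24.06)²/24.06 + (5−6.19)²/6.19 + (24−24.75)²/24.75 + (9−10.94)²/10.94 + (4−2.81)²/2.81 + (12−11.25)²/11.25 = 1.3012
df = 2
p-value (upper-tail) = 0.52172
At α=0.1: p ≥ α → fail to reject H₀

reject H₀: no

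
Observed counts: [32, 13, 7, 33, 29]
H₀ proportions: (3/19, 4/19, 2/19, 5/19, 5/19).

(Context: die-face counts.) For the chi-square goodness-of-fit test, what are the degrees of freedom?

df = k − 1 = 5 − 1 = 4

degrees of freedom = 4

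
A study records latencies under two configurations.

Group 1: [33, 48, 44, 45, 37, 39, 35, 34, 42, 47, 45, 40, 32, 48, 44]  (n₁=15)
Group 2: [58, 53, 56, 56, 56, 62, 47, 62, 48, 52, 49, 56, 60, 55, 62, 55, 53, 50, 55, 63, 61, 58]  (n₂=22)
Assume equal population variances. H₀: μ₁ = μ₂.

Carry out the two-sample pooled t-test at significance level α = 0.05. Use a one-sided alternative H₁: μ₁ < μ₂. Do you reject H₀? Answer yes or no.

reject H₀: yes

x̄₁=40.867, s₁=5.579, n₁=15
x̄₂=55.773, s₂=4.740, n₂=22
s_p² = [14·5.579² + 21·4.740²]/35 = 25.9313
SE = √(s_p²·(1/15+1/22)) = 1.7051
t = (40.867−55.773)/1.7051 = -8.7419
df = 35
p-value (one-sided, H₁ less) = 0.00000
At α=0.05: p < α → reject H₀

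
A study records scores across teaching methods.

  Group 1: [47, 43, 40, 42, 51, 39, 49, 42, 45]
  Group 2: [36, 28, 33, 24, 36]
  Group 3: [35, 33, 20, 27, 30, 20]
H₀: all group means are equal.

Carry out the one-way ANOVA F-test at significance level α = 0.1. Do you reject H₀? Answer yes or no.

reject H₀: yes

Group means [44.22, 31.40, 27.50], grand mean 36.000
SSB = Σnᵢ(x̄ᵢ−x̄)² = 1147.744; SSW = ΣΣ(x−x̄ᵢ)² = 450.256
MSB = 1147.744/2 = 573.8722; MSW = 450.256/17 = 26.4856
F = MSB/MSW = 21.6673
df = (2, 17)
p-value (upper-tail) = 0.00002
At α=0.1: p < α → reject H₀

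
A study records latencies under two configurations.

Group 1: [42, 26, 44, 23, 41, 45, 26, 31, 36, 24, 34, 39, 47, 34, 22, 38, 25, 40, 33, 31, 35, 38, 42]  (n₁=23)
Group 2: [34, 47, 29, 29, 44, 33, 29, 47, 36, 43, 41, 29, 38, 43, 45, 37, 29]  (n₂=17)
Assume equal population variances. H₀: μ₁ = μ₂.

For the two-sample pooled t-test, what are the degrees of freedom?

df = n₁ + n₂ − 2 = 23 + 17 − 2 = 38

degrees of freedom = 38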